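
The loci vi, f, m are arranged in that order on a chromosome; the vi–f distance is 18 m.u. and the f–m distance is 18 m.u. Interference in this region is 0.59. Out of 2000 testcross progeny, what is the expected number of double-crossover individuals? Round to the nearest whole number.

27

Map distances give recombination frequencies of 0.180 and 0.180 for the two intervals.
With interference 0.59 (so coincidence = 0.41), expected double-crossover frequency = 0.180 × 0.180 × 0.41 = 0.01328.
Expected number = 0.01328 × 2000 = 26.57 ≈ 27.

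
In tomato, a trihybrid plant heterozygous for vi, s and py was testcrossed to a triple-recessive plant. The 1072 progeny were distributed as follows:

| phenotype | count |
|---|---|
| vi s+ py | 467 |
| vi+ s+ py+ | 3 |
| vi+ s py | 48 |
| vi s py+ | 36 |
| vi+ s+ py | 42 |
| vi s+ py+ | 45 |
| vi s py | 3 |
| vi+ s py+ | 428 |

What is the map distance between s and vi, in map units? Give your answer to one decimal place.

7.8 map units

The two most frequent reciprocal classes, vi+ s py+ and vi s+ py, are the parental types, so the F1 was vi+ s py+ / vi s+ py.
The two rarest classes, vi+ s+ py+ and vi s py, are the double crossovers. Comparing them with the parentals, only the s allele has switched, so s is the middle locus and the order is py – s – vi.
Crossovers in the s–vi interval produce the single-crossover classes vi s py+ and vi+ s+ py (36 + 42 = 78) plus the double crossovers (6).
RF(s–vi) = (78 + 6) / 1072 = 84/1072 = 0.0784 → 7.8 map units.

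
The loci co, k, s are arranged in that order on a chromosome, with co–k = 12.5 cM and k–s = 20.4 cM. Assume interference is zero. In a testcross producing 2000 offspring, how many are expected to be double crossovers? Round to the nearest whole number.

51

Map distances give recombination frequencies of 0.125 and 0.204 for the two intervals.
With no interference, expected double-crossover frequency = 0.125 × 0.204 = 0.02550.
Expected number = 0.02550 × 2000 = 51.00 ≈ 51.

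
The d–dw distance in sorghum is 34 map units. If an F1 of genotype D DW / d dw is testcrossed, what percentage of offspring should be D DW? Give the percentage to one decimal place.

33.0%

A map distance of 34 map units corresponds to a recombination frequency of 0.340.
The F1 is D DW / d dw, so D DW is a parental gamete class with expected frequency (1 − r)/2 = 0.660/2 = 0.3300.
That is 0.3300 = 33.0% of the progeny.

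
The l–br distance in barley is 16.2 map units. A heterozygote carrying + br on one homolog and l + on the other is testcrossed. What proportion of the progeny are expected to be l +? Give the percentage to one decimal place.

A map distance of 16.2 map units corresponds to a recombination frequency of 0.162.
The F1 is + br / l +, so l + is a parental gamete class with expected frequency (1 − r)/2 = 0.838/2 = 0.4190.
That is 0.4190 = 41.9% of the progeny.

41.9%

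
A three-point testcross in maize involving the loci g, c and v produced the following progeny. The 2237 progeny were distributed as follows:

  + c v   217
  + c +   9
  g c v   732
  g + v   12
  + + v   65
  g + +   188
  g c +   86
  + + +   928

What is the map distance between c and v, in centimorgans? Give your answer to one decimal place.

7.7 centimorgans

The two most frequent reciprocal classes, + + + and g c v, are the parental types, so the F1 was + + + / g c v.
The two rarest classes, + c + and g + v, are the double crossovers. Comparing them with the parentals, only the c allele has switched, so c is the middle locus and the order is g – c – v.
Crossovers in the c–v interval produce the single-crossover classes + + v and g c + (65 + 86 = 151) plus the double crossovers (21).
RF(c–v) = (151 + 21) / 2237 = 172/2237 = 0.0769 → 7.7 centimorgans.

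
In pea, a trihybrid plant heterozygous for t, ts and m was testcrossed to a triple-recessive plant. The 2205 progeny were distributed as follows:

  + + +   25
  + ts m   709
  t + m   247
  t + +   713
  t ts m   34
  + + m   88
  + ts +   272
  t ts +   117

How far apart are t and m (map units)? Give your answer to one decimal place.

The two most frequent reciprocal classes, t + + and + ts m, are the parental types, so the F1 was t + + / + ts m.
The two rarest classes, + + + and t ts m, are the double crossovers. Comparing them with the parentals, only the t allele has switched, so t is the middle locus and the order is m – t – ts.
Crossovers in the m–t interval produce the single-crossover classes t + m and + ts + (247 + 272 = 519) plus the double crossovers (59).
RF(m–t) = (519 + 59) / 2205 = 578/2205 = 0.2621 → 26.2 map units.

26.2 map units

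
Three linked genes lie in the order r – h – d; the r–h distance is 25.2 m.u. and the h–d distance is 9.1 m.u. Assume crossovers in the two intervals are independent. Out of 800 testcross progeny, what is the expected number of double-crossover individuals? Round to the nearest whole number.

Map distances give recombination frequencies of 0.252 and 0.091 for the two intervals.
With no interference, expected double-crossover frequency = 0.252 × 0.091 = 0.02293.
Expected number = 0.02293 × 800 = 18.35 ≈ 18.

18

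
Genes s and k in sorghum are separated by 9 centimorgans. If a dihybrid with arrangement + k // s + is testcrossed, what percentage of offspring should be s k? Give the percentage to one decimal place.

4.5%

A map distance of 9 centimorgans corresponds to a recombination frequency of 0.090.
The F1 is + k / s +, so s k is a recombinant gamete class with expected frequency r/2 = 0.090/2 = 0.0450.
That is 0.0450 = 4.5% of the progeny.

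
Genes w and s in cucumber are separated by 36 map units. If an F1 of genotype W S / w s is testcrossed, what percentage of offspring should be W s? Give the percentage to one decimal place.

18.0%

A map distance of 36 map units corresponds to a recombination frequency of 0.360.
The F1 is W S / w s, so W s is a recombinant gamete class with expected frequency r/2 = 0.360/2 = 0.1800.
That is 0.1800 = 18.0% of the progeny.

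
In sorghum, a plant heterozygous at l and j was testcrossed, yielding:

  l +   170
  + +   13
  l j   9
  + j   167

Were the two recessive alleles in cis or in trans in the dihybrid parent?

trans

The two most frequent classes are + j (167) and l + (170); these are the parental (non-recombinant) types.
So the F1 carried + j on one chromosome and l + on the other — the recessive alleles are on opposite chromosomes (trans / repulsion).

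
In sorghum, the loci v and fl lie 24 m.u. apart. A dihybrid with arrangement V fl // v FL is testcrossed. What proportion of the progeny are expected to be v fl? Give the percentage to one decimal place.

12.0%

A map distance of 24 m.u. corresponds to a recombination frequency of 0.240.
The F1 is V fl / v FL, so v fl is a recombinant gamete class with expected frequency r/2 = 0.240/2 = 0.1200.
That is 0.1200 = 12.0% of the progeny.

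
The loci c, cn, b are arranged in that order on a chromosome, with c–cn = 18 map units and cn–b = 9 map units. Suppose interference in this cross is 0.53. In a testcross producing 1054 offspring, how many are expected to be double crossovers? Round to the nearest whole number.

8

Map distances give recombination frequencies of 0.180 and 0.090 for the two intervals.
With interference 0.53 (so coincidence = 0.47), expected double-crossover frequency = 0.180 × 0.090 × 0.47 = 0.00761.
Expected number = 0.00761 × 1054 = 8.03 ≈ 8.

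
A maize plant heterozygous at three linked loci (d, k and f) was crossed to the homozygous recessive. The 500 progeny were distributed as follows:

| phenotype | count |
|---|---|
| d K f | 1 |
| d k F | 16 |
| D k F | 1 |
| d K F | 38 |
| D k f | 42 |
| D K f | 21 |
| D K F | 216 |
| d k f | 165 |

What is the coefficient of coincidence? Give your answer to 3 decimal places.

0.313

The two most frequent reciprocal classes, d k f and D K F, are the parental types, so the F1 was d k f / D K F.
The two rarest classes, d K f and D k F, are the double crossovers. Comparing them with the parentals, only the k allele has switched, so k is the middle locus and the order is f – k – d.
f–k: (37 + 2)/500 = 0.0780; k–d: (80 + 2)/500 = 0.1640.
Expected DCO frequency = 0.0780 × 0.1640 ≈ 0.01279; observed = 2/500 ≈ 0.00400.
Coefficient of coincidence = 0.00400/0.01279 ≈ 0.313.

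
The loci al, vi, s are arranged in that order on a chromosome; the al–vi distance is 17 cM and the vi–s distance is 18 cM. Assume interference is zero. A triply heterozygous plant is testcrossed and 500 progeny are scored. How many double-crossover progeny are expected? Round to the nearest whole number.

Map distances give recombination frequencies of 0.170 and 0.180 for the two intervals.
With no interference, expected double-crossover frequency = 0.170 × 0.180 = 0.03060.
Expected number = 0.03060 × 500 = 15.30 ≈ 15.

15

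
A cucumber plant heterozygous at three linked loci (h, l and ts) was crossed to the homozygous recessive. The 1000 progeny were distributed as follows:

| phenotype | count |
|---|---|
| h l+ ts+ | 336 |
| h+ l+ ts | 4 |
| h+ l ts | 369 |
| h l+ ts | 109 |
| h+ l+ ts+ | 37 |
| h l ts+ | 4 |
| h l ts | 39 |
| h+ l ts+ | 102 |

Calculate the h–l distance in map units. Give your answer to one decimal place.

The two most frequent reciprocal classes, h l+ ts+ and h+ l ts, are the parental types, so the F1 was h l+ ts+ / h+ l ts.
The two rarest classes, h l ts+ and h+ l+ ts, are the double crossovers. Comparing them with the parentals, only the l allele has switched, so l is the middle locus and the order is h – l – ts.
Crossovers in the h–l interval produce the single-crossover classes h+ l+ ts+ and h l ts (37 + 39 = 76) plus the double crossovers (8).
RF(h–l) = (76 + 8) / 1000 = 84/1000 = 0.0840 → 8.4 map units.

8.4 map units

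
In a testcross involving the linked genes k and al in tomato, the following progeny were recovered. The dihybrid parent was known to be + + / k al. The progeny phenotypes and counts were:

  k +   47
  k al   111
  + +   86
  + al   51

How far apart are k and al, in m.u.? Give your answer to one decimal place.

The recombinant classes are + al and k +: 51 + 47 = 98.
Recombination frequency = 98/295 = 0.3322 ≈ 33.2%, i.e. 33.2 m.u.

33.2 m.u.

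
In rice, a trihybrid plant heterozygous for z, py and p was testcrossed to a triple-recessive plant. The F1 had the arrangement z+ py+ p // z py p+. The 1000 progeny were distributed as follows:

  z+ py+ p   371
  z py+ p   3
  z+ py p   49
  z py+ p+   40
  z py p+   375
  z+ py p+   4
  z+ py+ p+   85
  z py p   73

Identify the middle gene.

The two rarest classes, z py+ p and z+ py p+, are the double crossovers. Comparing them with the parentals, only the z allele has switched, so z is the middle locus and the order is p – z – py.

z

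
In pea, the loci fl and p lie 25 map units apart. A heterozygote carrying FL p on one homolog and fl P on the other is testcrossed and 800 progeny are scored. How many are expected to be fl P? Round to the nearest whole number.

300

A map distance of 25 map units corresponds to a recombination frequency of 0.250.
The F1 is FL p / fl P, so fl P is a parental gamete class with expected frequency (1 − r)/2 = 0.750/2 = 0.3750.
Expected number = 0.3750 × 800 = 300.00 ≈ 300.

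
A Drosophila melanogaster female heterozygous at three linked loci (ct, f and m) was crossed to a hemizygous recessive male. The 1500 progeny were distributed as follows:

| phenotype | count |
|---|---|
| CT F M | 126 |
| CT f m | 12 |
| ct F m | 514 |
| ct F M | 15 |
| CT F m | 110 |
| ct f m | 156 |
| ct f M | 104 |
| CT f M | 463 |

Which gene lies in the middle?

m

The two most frequent reciprocal classes, ct F m and CT f M, are the parental types, so the F1 was ct F m / CT f M.
The two rarest classes, ct F M and CT f m, are the double crossovers. Comparing them with the parentals, only the m allele has switched, so m is the middle locus and the order is f – m – ct.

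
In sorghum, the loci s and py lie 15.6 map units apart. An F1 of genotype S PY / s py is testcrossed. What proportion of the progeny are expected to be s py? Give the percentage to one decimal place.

42.2%

A map distance of 15.6 map units corresponds to a recombination frequency of 0.156.
The F1 is S PY / s py, so s py is a parental gamete class with expected frequency (1 − r)/2 = 0.844/2 = 0.4220.
That is 0.4220 = 42.2% of the progeny.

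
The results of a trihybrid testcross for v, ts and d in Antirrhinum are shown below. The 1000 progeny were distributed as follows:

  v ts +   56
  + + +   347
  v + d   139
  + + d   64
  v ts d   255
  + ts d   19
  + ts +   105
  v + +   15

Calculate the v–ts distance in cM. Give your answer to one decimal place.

27.8 cM

The two most frequent reciprocal classes, v ts d and + + +, are the parental types, so the F1 was v ts d / + + +.
The two rarest classes, + ts d and v + +, are the double crossovers. Comparing them with the parentals, only the v allele has switched, so v is the middle locus and the order is ts – v – d.
Crossovers in the ts–v interval produce the single-crossover classes v + d and + ts + (139 + 105 = 244) plus the double crossovers (34).
RF(ts–v) = (244 + 34) / 1000 = 278/1000 = 0.2780 → 27.8 cM.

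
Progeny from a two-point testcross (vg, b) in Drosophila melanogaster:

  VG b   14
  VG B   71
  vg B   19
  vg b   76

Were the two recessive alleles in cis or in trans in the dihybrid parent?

The two most frequent classes are VG B (71) and vg b (76); these are the parental (non-recombinant) types.
So the F1 carried VG B on one chromosome and vg b on the other — the recessive alleles are on the same chromosome (cis / coupling).

cis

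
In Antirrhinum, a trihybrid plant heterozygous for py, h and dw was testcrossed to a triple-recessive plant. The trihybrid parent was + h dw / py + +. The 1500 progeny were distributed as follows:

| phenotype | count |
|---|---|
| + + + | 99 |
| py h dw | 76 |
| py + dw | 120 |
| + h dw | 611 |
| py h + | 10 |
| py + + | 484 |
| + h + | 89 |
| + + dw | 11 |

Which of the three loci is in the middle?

h

The two rarest classes, + + dw and py h +, are the double crossovers. Comparing them with the parentals, only the h allele has switched, so h is the middle locus and the order is py – h – dw.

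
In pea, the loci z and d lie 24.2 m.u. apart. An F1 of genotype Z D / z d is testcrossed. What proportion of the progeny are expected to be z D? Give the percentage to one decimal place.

A map distance of 24.2 m.u. corresponds to a recombination frequency of 0.242.
The F1 is Z D / z d, so z D is a recombinant gamete class with expected frequency r/2 = 0.242/2 = 0.1210.
That is 0.1210 = 12.1% of the progeny.

12.1%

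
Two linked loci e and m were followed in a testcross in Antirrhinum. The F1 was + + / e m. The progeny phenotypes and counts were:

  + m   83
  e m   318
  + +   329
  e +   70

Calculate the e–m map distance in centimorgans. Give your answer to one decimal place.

The recombinant classes are + m and e +: 83 + 70 = 153.
Recombination frequency = 153/800 = 0.1913 ≈ 19.1%, i.e. 19.1 centimorgans.

19.1 centimorgans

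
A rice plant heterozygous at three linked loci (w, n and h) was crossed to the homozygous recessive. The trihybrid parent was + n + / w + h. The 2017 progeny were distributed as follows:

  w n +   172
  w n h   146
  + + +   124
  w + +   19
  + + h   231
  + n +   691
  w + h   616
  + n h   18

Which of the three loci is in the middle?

The two rarest classes, + n h and w + +, are the double crossovers. Comparing them with the parentals, only the h allele has switched, so h is the middle locus and the order is w – h – n.

h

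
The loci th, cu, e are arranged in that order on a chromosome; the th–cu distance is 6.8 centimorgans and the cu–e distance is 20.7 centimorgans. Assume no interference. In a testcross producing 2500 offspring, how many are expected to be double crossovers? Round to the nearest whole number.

35

Map distances give recombination frequencies of 0.068 and 0.207 for the two intervals.
With no interference, expected double-crossover frequency = 0.068 × 0.207 = 0.01408.
Expected number = 0.01408 × 2500 = 35.19 ≈ 35.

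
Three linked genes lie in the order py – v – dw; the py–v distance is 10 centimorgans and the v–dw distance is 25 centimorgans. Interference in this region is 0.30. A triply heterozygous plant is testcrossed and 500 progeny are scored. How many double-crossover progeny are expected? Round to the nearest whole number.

9

Map distances give recombination frequencies of 0.100 and 0.250 for the two intervals.
With interference 0.30 (so coincidence = 0.70), expected double-crossover frequency = 0.100 × 0.250 × 0.70 = 0.01750.
Expected number = 0.01750 × 500 = 8.75 ≈ 9.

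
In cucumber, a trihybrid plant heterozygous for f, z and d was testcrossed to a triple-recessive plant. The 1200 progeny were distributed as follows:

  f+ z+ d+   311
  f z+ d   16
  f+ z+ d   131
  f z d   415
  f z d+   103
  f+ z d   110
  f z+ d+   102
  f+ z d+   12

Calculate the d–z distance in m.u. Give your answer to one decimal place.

The two most frequent reciprocal classes, f+ z+ d+ and f z d, are the parental types, so the F1 was f+ z+ d+ / f z d.
The two rarest classes, f+ z d+ and f z+ d, are the double crossovers. Comparing them with the parentals, only the z allele has switched, so z is the middle locus and the order is d – z – f.
Crossovers in the d–z interval produce the single-crossover classes f+ z+ d and f z d+ (131 + 103 = 234) plus the double crossovers (28).
RF(d–z) = (234 + 28) / 1200 = 262/1200 = 0.2183 → 21.8 m.u.

21.8 m.u.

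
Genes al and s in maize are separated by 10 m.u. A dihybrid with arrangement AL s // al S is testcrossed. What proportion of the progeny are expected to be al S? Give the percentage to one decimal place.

45.0%

A map distance of 10 m.u. corresponds to a recombination frequency of 0.100.
The F1 is AL s / al S, so al S is a parental gamete class with expected frequency (1 − r)/2 = 0.900/2 = 0.4500.
That is 0.4500 = 45.0% of the progeny.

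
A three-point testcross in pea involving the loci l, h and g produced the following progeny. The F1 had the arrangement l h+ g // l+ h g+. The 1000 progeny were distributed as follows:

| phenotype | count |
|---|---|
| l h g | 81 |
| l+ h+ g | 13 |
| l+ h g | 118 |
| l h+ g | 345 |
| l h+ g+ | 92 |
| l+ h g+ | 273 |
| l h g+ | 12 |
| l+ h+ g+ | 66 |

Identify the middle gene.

The two rarest classes, l+ h+ g and l h g+, are the double crossovers. Comparing them with the parentals, only the l allele has switched, so l is the middle locus and the order is g – l – h.

l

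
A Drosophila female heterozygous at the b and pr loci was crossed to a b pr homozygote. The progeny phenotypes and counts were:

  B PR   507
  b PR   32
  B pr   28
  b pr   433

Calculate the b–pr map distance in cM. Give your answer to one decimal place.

6.0 cM

The two most frequent classes, B PR (507) and b pr (433), are the parental types, so the F1 was B PR / b pr.
The recombinant classes are B pr and b PR: 28 + 32 = 60.
Recombination frequency = 60/1000 = 0.0600 ≈ 6.0%, i.e. 6.0 cM.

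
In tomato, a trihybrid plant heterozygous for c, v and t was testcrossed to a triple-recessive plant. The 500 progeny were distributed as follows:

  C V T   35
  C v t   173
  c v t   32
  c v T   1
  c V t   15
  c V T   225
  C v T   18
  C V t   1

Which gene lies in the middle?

The two most frequent reciprocal classes, C v t and c V T, are the parental types, so the F1 was C v t / c V T.
The two rarest classes, C V t and c v T, are the double crossovers. Comparing them with the parentals, only the v allele has switched, so v is the middle locus and the order is c – v – t.

v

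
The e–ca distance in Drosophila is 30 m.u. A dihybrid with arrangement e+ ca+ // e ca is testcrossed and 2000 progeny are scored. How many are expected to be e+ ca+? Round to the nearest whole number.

700

A map distance of 30 m.u. corresponds to a recombination frequency of 0.300.
The F1 is e+ ca+ / e ca, so e+ ca+ is a parental gamete class with expected frequency (1 − r)/2 = 0.700/2 = 0.3500.
Expected number = 0.3500 × 2000 = 700.00 ≈ 700.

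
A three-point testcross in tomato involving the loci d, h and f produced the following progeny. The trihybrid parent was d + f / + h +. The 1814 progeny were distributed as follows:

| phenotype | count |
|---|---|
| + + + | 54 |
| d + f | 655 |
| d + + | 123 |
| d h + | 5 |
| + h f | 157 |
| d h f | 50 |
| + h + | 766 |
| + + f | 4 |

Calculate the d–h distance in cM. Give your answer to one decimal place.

6.2 cM

The two rarest classes, + + f and d h +, are the double crossovers. Comparing them with the parentals, only the d allele has switched, so d is the middle locus and the order is h – d – f.
Crossovers in the h–d interval produce the single-crossover classes d h f and + + + (50 + 54 = 104) plus the double crossovers (9).
RF(h–d) = (104 + 9) / 1814 = 113/1814 = 0.0623 → 6.2 cM.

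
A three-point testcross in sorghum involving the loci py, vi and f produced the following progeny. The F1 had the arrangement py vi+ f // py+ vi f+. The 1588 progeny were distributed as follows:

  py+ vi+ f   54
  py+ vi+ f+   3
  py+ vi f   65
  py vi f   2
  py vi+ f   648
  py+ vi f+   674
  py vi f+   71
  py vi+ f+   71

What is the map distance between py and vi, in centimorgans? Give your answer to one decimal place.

The two rarest classes, py vi f and py+ vi+ f+, are the double crossovers. Comparing them with the parentals, only the vi allele has switched, so vi is the middle locus and the order is py – vi – f.
Crossovers in the py–vi interval produce the single-crossover classes py+ vi+ f and py vi f+ (54 + 71 = 125) plus the double crossovers (5).
RF(py–vi) = (125 + 5) / 1588 = 130/1588 = 0.0819 → 8.2 centimorgans.

8.2 centimorgans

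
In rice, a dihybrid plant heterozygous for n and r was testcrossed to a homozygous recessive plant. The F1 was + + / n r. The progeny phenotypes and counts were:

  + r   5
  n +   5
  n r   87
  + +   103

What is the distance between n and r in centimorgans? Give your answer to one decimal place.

5.0 centimorgans

The recombinant classes are + r and n +: 5 + 5 = 10.
Recombination frequency = 10/200 = 0.0500 ≈ 5.0%, i.e. 5.0 centimorgans.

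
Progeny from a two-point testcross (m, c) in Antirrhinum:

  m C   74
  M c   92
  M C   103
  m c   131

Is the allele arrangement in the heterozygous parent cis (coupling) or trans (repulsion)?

cis

The two most frequent classes are M C (103) and m c (131); these are the parental (non-recombinant) types.
So the F1 carried M C on one chromosome and m c on the other — the recessive alleles are on the same chromosome (cis / coupling).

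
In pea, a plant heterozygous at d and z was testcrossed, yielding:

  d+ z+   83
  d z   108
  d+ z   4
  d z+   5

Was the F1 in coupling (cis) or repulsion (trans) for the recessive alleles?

The two most frequent classes are d+ z+ (83) and d z (108); these are the parental (non-recombinant) types.
So the F1 carried d+ z+ on one chromosome and d z on the other — the recessive alleles are on the same chromosome (cis / coupling).

cis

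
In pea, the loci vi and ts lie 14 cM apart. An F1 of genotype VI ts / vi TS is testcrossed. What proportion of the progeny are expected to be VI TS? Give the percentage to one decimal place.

7.0%

A map distance of 14 cM corresponds to a recombination frequency of 0.140.
The F1 is VI ts / vi TS, so VI TS is a recombinant gamete class with expected frequency r/2 = 0.140/2 = 0.0700.
That is 0.0700 = 7.0% of the progeny.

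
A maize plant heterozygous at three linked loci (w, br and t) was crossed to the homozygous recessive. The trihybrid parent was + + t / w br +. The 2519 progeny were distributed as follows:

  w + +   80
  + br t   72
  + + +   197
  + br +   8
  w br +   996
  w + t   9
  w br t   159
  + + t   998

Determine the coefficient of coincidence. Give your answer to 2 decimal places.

0.68

The two rarest classes, w + t and + br +, are the double crossovers. Comparing them with the parentals, only the w allele has switched, so w is the middle locus and the order is t – w – br.
t–w: (356 + 17)/2519 = 0.1481; w–br: (152 + 17)/2519 = 0.0671.
Expected DCO frequency = 0.1481 × 0.0671 ≈ 0.00994; observed = 17/2519 ≈ 0.00675.
Coefficient of coincidence = 0.00675/0.00994 ≈ 0.68.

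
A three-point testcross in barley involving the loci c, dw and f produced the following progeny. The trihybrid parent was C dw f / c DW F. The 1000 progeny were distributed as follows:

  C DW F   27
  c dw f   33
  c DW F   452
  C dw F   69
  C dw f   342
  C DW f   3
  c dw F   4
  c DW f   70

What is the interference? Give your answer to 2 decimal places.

The two rarest classes, C DW f and c dw F, are the double crossovers. Comparing them with the parentals, only the dw allele has switched, so dw is the middle locus and the order is f – dw – c.
f–dw: (139 + 7)/1000 = 0.1460; dw–c: (60 + 7)/1000 = 0.0670.
Expected DCO frequency = 0.1460 × 0.0670 ≈ 0.00978; observed = 7/1000 ≈ 0.00700.
Coefficient of coincidence = 0.00700/0.00978 ≈ 0.72; interference = 1 − 0.72 = 0.28.

0.28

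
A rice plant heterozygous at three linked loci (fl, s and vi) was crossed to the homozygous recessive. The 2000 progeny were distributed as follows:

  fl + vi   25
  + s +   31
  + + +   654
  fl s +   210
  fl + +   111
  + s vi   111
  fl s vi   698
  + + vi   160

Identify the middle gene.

The two most frequent reciprocal classes, fl s vi and + + +, are the parental types, so the F1 was fl s vi / + + +.
The two rarest classes, fl + vi and + s +, are the double crossovers. Comparing them with the parentals, only the s allele has switched, so s is the middle locus and the order is vi – s – fl.

s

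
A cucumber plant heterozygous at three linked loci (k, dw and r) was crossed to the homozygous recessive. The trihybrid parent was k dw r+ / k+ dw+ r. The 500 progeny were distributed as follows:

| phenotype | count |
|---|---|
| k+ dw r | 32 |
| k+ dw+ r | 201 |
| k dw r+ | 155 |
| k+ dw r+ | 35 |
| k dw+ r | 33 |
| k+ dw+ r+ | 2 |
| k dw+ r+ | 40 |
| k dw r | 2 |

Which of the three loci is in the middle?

The two rarest classes, k dw r and k+ dw+ r+, are the double crossovers. Comparing them with the parentals, only the r allele has switched, so r is the middle locus and the order is dw – r – k.

r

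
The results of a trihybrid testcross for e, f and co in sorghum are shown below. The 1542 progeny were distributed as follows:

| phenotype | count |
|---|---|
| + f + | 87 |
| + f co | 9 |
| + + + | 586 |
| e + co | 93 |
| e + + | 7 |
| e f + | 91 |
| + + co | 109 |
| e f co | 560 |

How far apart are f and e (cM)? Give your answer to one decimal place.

12.7 cM

The two most frequent reciprocal classes, + + + and e f co, are the parental types, so the F1 was + + + / e f co.
The two rarest classes, e + + and + f co, are the double crossovers. Comparing them with the parentals, only the e allele has switched, so e is the middle locus and the order is f – e – co.
Crossovers in the f–e interval produce the single-crossover classes + f + and e + co (87 + 93 = 180) plus the double crossovers (16).
RF(f–e) = (180 + 16) / 1542 = 196/1542 = 0.1271 → 12.7 cM.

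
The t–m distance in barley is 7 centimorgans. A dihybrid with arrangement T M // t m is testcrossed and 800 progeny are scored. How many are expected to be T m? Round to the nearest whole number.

A map distance of 7 centimorgans corresponds to a recombination frequency of 0.070.
The F1 is T M / t m, so T m is a recombinant gamete class with expected frequency r/2 = 0.070/2 = 0.0350.
Expected number = 0.0350 × 800 = 28.00 ≈ 28.

28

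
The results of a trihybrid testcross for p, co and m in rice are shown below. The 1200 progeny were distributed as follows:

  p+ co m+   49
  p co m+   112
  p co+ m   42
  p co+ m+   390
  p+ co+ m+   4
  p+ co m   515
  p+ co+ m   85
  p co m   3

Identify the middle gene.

The two most frequent reciprocal classes, p co+ m+ and p+ co m, are the parental types, so the F1 was p co+ m+ / p+ co m.
The two rarest classes, p+ co+ m+ and p co m, are the double crossovers. Comparing them with the parentals, only the p allele has switched, so p is the middle locus and the order is co – p – m.

p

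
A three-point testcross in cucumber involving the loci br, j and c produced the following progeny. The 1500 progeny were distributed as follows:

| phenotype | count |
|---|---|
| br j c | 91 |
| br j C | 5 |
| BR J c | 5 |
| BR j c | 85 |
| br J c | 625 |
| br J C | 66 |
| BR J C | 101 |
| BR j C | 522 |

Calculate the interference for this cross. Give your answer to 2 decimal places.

0.54

The two most frequent reciprocal classes, BR j C and br J c, are the parental types, so the F1 was BR j C / br J c.
The two rarest classes, br j C and BR J c, are the double crossovers. Comparing them with the parentals, only the br allele has switched, so br is the middle locus and the order is c – br – j.
c–br: (151 + 10)/1500 = 0.1073; br–j: (192 + 10)/1500 = 0.1347.
Expected DCO frequency = 0.1073 × 0.1347 ≈ 0.01445; observed = 10/1500 ≈ 0.00667.
Coefficient of coincidence = 0.00667/0.01445 ≈ 0.46; interference = 1 − 0.46 = 0.54.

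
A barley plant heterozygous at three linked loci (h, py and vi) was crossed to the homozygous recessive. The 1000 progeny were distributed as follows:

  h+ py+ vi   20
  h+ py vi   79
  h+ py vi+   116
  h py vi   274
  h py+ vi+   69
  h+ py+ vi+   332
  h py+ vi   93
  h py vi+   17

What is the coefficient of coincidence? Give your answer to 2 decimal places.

0.81

The two most frequent reciprocal classes, h+ py+ vi+ and h py vi, are the parental types, so the F1 was h+ py+ vi+ / h py vi.
The two rarest classes, h+ py+ vi and h py vi+, are the double crossovers. Comparing them with the parentals, only the vi allele has switched, so vi is the middle locus and the order is h – vi – py.
h–vi: (148 + 37)/1000 = 0.1850; vi–py: (209 + 37)/1000 = 0.2460.
Expected DCO frequency = 0.1850 × 0.2460 ≈ 0.04551; observed = 37/1000 ≈ 0.03700.
Coefficient of coincidence = 0.03700/0.04551 ≈ 0.81.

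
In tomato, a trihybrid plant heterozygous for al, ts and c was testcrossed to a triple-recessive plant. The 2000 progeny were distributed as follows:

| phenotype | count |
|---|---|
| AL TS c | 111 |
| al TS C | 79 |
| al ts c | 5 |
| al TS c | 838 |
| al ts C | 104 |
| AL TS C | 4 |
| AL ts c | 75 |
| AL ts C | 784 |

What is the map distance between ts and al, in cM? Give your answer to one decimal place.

11.2 cM

The two most frequent reciprocal classes, AL ts C and al TS c, are the parental types, so the F1 was AL ts C / al TS c.
The two rarest classes, AL TS C and al ts c, are the double crossovers. Comparing them with the parentals, only the ts allele has switched, so ts is the middle locus and the order is al – ts – c.
Crossovers in the al–ts interval produce the single-crossover classes al ts C and AL TS c (104 + 111 = 215) plus the double crossovers (9).
RF(al–ts) = (215 + 9) / 2000 = 224/2000 = 0.1120 → 11.2 cM.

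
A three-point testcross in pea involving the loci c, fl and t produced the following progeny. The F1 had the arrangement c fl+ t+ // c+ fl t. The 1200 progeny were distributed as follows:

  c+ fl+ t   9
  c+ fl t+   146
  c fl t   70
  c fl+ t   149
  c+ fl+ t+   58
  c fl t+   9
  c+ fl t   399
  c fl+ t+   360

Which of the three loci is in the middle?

fl

The two rarest classes, c fl t+ and c+ fl+ t, are the double crossovers. Comparing them with the parentals, only the fl allele has switched, so fl is the middle locus and the order is c – fl – t.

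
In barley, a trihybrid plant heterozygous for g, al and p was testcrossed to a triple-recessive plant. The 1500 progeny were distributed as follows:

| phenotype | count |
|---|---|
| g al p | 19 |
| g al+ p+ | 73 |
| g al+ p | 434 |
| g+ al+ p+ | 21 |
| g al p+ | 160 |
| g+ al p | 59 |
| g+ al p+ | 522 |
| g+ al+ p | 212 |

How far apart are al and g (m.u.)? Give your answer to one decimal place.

27.5 m.u.

The two most frequent reciprocal classes, g al+ p and g+ al p+, are the parental types, so the F1 was g al+ p / g+ al p+.
The two rarest classes, g al p and g+ al+ p+, are the double crossovers. Comparing them with the parentals, only the al allele has switched, so al is the middle locus and the order is g – al – p.
Crossovers in the g–al interval produce the single-crossover classes g+ al+ p and g al p+ (212 + 160 = 372) plus the double crossovers (40).
RF(g–al) = (372 + 40) / 1500 = 412/1500 = 0.2747 → 27.5 m.u.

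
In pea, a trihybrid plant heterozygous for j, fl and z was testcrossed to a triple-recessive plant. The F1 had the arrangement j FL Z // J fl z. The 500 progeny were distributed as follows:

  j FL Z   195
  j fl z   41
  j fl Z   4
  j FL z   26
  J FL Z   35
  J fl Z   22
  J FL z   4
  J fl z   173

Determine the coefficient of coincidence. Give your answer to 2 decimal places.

The two rarest classes, j fl Z and J FL z, are the double crossovers. Comparing them with the parentals, only the fl allele has switched, so fl is the middle locus and the order is j – fl – z.
j–fl: (76 + 8)/500 = 0.1680; fl–z: (48 + 8)/500 = 0.1120.
Expected DCO frequency = 0.1680 × 0.1120 ≈ 0.01882; observed = 8/500 ≈ 0.01600.
Coefficient of coincidence = 0.01600/0.01882 ≈ 0.85.

0.85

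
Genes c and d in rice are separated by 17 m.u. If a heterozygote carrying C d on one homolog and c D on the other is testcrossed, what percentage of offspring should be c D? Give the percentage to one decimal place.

A map distance of 17 m.u. corresponds to a recombination frequency of 0.170.
The F1 is C d / c D, so c D is a parental gamete class with expected frequency (1 − r)/2 = 0.830/2 = 0.4150.
That is 0.4150 = 41.5% of the progeny.

41.5%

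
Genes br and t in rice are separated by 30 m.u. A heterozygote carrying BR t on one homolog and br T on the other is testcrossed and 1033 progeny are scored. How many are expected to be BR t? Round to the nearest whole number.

362

A map distance of 30 m.u. corresponds to a recombination frequency of 0.300.
The F1 is BR t / br T, so BR t is a parental gamete class with expected frequency (1 − r)/2 = 0.700/2 = 0.3500.
Expected number = 0.3500 × 1033 = 361.55 ≈ 362.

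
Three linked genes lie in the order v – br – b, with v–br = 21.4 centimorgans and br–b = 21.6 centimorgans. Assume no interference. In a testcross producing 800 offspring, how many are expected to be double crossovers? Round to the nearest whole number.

37

Map distances give recombination frequencies of 0.214 and 0.216 for the two intervals.
With no interference, expected double-crossover frequency = 0.214 × 0.216 = 0.04622.
Expected number = 0.04622 × 800 = 36.98 ≈ 37.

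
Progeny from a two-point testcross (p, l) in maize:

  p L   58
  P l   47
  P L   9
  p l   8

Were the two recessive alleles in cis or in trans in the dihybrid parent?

trans

The two most frequent classes are P l (47) and p L (58); these are the parental (non-recombinant) types.
So the F1 carried P l on one chromosome and p L on the other — the recessive alleles are on opposite chromosomes (trans / repulsion).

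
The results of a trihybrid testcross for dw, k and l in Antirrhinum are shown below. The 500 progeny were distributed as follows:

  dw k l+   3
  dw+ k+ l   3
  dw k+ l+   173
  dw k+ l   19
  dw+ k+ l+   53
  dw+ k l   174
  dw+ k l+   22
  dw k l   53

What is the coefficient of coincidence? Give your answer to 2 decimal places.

0.57

The two most frequent reciprocal classes, dw+ k l and dw k+ l+, are the parental types, so the F1 was dw+ k l / dw k+ l+.
The two rarest classes, dw+ k+ l and dw k l+, are the double crossovers. Comparing them with the parentals, only the k allele has switched, so k is the middle locus and the order is l – k – dw.
l–k: (41 + 6)/500 = 0.0940; k–dw: (106 + 6)/500 = 0.2240.
Expected DCO frequency = 0.0940 × 0.2240 ≈ 0.02106; observed = 6/500 ≈ 0.01200.
Coefficient of coincidence = 0.01200/0.02106 ≈ 0.57.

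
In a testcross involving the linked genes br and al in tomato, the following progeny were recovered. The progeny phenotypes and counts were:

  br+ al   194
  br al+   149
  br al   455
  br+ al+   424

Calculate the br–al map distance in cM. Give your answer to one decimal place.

28.1 cM

The two most frequent classes, br+ al+ (424) and br al (455), are the parental types, so the F1 was br+ al+ / br al.
The recombinant classes are br+ al and br al+: 194 + 149 = 343.
Recombination frequency = 343/1222 = 0.2807 ≈ 28.1%, i.e. 28.1 cM.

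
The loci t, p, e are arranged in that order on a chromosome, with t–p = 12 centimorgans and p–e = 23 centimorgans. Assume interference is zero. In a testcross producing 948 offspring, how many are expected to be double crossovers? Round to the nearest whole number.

Map distances give recombination frequencies of 0.120 and 0.230 for the two intervals.
With no interference, expected double-crossover frequency = 0.120 × 0.230 = 0.02760.
Expected number = 0.02760 × 948 = 26.16 ≈ 26.

26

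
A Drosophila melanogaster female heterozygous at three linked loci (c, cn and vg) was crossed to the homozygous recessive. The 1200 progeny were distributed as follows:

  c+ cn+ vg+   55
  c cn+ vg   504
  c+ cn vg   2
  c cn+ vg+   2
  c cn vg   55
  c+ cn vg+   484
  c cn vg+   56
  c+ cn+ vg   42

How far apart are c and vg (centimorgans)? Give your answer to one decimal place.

8.5 centimorgans

The two most frequent reciprocal classes, c+ cn vg+ and c cn+ vg, are the parental types, so the F1 was c+ cn vg+ / c cn+ vg.
The two rarest classes, c+ cn vg and c cn+ vg+, are the double crossovers. Comparing them with the parentals, only the vg allele has switched, so vg is the middle locus and the order is c – vg – cn.
Crossovers in the c–vg interval produce the single-crossover classes c cn vg+ and c+ cn+ vg (56 + 42 = 98) plus the double crossovers (4).
RF(c–vg) = (98 + 4) / 1200 = 102/1200 = 0.0850 → 8.5 centimorgans.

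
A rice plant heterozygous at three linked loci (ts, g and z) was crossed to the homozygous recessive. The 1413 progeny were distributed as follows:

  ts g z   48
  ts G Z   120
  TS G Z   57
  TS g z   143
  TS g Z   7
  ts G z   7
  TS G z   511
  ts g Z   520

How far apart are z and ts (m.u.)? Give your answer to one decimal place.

The two most frequent reciprocal classes, TS G z and ts g Z, are the parental types, so the F1 was TS G z / ts g Z.
The two rarest classes, ts G z and TS g Z, are the double crossovers. Comparing them with the parentals, only the ts allele has switched, so ts is the middle locus and the order is z – ts – g.
Crossovers in the z–ts interval produce the single-crossover classes TS G Z and ts g z (57 + 48 = 105) plus the double crossovers (14).
RF(z–ts) = (105 + 14) / 1413 = 119/1413 = 0.0842 → 8.4 m.u.

8.4 m.u.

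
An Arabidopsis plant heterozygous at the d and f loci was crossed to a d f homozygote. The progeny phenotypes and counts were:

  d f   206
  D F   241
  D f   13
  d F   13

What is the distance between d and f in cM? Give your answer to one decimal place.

The two most frequent classes, D F (241) and d f (206), are the parental types, so the F1 was D F / d f.
The recombinant classes are D f and d F: 13 + 13 = 26.
Recombination frequency = 26/473 = 0.0550 ≈ 5.5%, i.e. 5.5 cM.

5.5 cM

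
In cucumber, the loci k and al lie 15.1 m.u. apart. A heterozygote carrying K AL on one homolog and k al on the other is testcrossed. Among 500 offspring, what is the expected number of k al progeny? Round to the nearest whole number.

212

A map distance of 15.1 m.u. corresponds to a recombination frequency of 0.151.
The F1 is K AL / k al, so k al is a parental gamete class with expected frequency (1 − r)/2 = 0.849/2 = 0.4245.
Expected number = 0.4245 × 500 = 212.25 ≈ 212.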